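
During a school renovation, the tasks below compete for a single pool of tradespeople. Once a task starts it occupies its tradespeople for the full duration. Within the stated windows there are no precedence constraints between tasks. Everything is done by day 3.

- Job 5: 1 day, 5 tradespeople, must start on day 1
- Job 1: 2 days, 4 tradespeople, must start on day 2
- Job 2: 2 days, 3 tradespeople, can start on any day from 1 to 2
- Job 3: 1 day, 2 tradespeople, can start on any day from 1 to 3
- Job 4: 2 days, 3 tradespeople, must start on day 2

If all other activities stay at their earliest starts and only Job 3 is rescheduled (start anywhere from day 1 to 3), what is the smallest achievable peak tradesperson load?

Job 3@1: d1:10  d2:10  d3:7 → peak 10
Job 3@2: d1:8  d2:12  d3:7 → peak 12
Job 3@3: d1:8  d2:10  d3:9 → peak 10
Best is Job 3@1, peak 10.

10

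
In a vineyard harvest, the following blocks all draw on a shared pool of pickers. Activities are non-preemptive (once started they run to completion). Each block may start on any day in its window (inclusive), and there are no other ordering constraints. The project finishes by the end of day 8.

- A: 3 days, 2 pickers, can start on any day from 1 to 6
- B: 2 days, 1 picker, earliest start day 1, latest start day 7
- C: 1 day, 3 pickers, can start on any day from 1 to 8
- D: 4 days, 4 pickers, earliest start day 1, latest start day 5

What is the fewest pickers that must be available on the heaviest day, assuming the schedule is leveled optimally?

Early-start (A@1, B@1, C@1, D@1) gives peak 10: d1:10  d2:7  d3:6  d4:4  d5:0  d6:0  d7:0  d8:0.
Shift C→4, D→5.
Schedule A@1, B@1, C@4, D@5: d1:3  d2:3  d3:2  d4:3  d5:4  d6:4  d7:4  d8:4 — peak 4.
Total picker-days = 27 over 8 days ⇒ peak ≥ ⌈27/8⌉ = 4, so 4 is optimal.

4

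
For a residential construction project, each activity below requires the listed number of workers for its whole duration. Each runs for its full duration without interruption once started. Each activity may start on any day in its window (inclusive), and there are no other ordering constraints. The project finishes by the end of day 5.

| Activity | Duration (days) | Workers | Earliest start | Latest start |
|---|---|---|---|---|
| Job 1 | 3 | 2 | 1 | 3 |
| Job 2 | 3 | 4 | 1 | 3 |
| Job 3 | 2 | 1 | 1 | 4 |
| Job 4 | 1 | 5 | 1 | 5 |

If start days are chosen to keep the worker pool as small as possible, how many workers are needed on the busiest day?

Early-start (Job 1@1, Job 2@1, Job 3@1, Job 4@1) gives peak 12: d1:12  d2:7  d3:6  d4:0  d5:0.
Shift Job 3→4, Job 4→4.
Schedule Job 1@1, Job 2@1, Job 3@4, Job 4@4: d1:6  d2:6  d3:6  d4:6  d5:1 — peak 6.

6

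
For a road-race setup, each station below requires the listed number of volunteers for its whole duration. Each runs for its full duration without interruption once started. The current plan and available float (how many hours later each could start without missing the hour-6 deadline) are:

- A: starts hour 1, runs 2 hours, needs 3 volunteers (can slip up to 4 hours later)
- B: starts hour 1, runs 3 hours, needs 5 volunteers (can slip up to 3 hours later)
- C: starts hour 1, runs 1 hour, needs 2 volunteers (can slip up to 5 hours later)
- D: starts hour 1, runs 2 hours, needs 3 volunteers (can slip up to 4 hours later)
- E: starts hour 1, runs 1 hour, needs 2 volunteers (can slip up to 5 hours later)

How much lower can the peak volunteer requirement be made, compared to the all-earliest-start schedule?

9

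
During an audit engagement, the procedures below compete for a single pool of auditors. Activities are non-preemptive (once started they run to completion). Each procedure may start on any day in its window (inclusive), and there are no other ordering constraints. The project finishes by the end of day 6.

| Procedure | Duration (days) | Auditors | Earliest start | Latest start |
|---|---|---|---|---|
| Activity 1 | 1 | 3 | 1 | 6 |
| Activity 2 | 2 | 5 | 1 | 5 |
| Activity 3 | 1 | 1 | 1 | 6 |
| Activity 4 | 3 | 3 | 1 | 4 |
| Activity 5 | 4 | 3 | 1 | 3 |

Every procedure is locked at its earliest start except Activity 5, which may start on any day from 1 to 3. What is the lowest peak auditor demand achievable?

12

Activity 5@1: d1:15  d2:11  d3:6  d4:3  d5:0  d6:0 → peak 15
Activity 5@2: d1:12  d2:11  d3:6  d4:3  d5:3  d6:0 → peak 12
Activity 5@3: d1:12  d2:8  d3:6  d4:3  d5:3  d6:3 → peak 12
Best is Activity 5@2, peak 12.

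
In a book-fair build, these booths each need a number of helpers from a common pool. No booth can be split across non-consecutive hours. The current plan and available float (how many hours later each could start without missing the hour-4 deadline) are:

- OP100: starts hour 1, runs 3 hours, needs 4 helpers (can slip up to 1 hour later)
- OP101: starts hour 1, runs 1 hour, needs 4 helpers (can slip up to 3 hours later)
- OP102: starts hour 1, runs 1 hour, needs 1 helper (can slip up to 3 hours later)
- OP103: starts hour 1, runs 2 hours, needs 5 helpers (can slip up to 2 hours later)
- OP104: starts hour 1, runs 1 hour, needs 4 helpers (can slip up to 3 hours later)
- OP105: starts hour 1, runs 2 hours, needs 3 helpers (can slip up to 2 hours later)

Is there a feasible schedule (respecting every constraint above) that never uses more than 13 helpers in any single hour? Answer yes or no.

yes

Schedule OP100@1, OP101@1, OP102@2, OP103@3, OP104@4, OP105@1: h1:11  h2:8  h3:9  h4:9 — peak 11 ≤ 13.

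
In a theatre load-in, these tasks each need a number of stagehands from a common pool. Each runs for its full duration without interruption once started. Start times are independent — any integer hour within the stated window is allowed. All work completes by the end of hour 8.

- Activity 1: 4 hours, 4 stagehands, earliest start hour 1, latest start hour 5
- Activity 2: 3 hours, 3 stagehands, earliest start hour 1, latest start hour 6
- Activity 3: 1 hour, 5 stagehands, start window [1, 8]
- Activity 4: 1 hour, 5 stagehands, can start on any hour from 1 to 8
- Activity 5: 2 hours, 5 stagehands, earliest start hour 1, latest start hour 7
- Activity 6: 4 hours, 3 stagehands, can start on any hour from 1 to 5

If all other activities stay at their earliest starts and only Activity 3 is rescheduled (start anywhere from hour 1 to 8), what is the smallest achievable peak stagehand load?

20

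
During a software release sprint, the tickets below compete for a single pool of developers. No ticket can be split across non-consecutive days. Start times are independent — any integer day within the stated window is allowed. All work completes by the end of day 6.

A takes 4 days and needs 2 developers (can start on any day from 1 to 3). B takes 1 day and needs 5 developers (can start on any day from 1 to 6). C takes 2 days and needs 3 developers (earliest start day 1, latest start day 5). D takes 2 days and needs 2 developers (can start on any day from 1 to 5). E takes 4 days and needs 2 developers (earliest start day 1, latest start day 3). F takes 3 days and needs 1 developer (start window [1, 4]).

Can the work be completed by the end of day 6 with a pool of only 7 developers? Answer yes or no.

Schedule A@1, B@1, C@2, D@4, E@2, F@4: d1:7  d2:7  d3:7  d4:7  d5:5  d6:1 — peak 7 ≤ 7.

yes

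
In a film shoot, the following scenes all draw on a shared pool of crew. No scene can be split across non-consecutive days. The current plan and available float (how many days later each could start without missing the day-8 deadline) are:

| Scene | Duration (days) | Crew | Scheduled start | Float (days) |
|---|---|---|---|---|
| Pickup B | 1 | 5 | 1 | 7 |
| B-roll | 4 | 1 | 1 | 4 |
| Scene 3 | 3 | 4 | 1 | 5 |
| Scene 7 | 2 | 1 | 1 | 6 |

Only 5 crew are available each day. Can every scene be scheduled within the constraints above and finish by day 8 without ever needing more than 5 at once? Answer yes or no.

Schedule Pickup B@1, B-roll@2, Scene 3@2, Scene 7@5: d1:5  d2:5  d3:5  d4:5  d5:2  d6:1  d7:0  d8:0 — peak 5 ≤ 5.

yes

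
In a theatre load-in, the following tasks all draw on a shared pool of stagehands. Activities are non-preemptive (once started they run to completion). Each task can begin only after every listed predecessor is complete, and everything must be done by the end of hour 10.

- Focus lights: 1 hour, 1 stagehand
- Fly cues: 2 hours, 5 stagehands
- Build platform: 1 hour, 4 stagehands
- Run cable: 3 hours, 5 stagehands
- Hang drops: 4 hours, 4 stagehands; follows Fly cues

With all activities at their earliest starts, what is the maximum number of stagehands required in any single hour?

Early-start schedule: Focus lights@1, Fly cues@1, Build platform@1, Run cable@1, Hang drops@3.
Load per hour: hour 1: 15, hour 2: 10, hour 3: 9, hour 4: 4, hour 5: 4, hour 6: 4, hour 7: 0, hour 8: 0, hour 9: 0, hour 10: 0.
Peak is 15.

15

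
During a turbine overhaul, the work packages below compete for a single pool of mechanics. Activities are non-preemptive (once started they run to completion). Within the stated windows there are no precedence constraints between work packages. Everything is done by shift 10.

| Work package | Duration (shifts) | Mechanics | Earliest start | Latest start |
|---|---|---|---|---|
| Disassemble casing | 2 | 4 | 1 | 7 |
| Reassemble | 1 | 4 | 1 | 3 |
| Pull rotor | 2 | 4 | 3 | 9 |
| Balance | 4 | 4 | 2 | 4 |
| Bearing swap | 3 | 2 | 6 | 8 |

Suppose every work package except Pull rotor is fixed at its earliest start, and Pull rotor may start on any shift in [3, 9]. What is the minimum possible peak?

Pull rotor@3: s1:8  s2:8  s3:8  s4:8  s5:4  s6:2  s7:2  s8:2  s9:0  s10:0 → peak 8
Pull rotor@4: s1:8  s2:8  s3:4  s4:8  s5:8  s6:2  s7:2  s8:2  s9:0  s10:0 → peak 8
Pull rotor@5: s1:8  s2:8  s3:4  s4:4  s5:8  s6:6  s7:2  s8:2  s9:0  s10:0 → peak 8
Pull rotor@6: s1:8  s2:8  s3:4  s4:4  s5:4  s6:6  s7:6  s8:2  s9:0  s10:0 → peak 8
Pull rotor@7: s1:8  s2:8  s3:4  s4:4  s5:4  s6:2  s7:6  s8:6  s9:0  s10:0 → peak 8
Pull rotor@8: s1:8  s2:8  s3:4  s4:4  s5:4  s6:2  s7:2  s8:6  s9:4  s10:0 → peak 8
Pull rotor@9: s1:8  s2:8  s3:4  s4:4  s5:4  s6:2  s7:2  s8:2  s9:4  s10:4 → peak 8
Best is Pull rotor@3, peak 8.

8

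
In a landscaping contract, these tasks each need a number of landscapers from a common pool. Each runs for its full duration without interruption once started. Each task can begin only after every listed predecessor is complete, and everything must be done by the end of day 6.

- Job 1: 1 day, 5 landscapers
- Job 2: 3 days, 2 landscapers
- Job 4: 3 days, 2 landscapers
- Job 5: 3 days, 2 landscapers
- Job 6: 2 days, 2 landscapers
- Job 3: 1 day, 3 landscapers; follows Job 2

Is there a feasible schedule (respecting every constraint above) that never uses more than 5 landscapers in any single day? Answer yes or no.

no

The minimum achievable peak is 6; 5 < 6, so no feasible schedule stays within the cap.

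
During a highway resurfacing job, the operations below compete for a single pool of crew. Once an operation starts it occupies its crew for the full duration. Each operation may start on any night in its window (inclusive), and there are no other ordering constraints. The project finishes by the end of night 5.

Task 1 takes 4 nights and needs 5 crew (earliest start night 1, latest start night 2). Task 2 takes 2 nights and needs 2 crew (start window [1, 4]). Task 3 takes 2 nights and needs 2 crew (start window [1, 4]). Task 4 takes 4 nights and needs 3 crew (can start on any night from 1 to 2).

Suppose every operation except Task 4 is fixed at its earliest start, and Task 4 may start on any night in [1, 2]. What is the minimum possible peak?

12

Task 4@1: n1:12  n2:12  n3:8  n4:8  n5:0 → peak 12
Task 4@2: n1:9  n2:12  n3:8  n4:8  n5:3 → peak 12
Best is Task 4@1, peak 12.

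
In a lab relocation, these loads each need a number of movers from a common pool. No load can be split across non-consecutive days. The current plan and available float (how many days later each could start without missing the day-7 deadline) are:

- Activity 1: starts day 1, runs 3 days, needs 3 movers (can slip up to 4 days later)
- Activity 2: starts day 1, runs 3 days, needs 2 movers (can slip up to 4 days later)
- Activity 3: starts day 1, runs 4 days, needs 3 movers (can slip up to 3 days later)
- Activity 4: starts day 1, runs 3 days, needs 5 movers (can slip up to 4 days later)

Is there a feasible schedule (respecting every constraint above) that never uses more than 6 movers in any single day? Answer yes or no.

The minimum achievable peak is 7; 6 < 7, so no feasible schedule stays within the cap.

no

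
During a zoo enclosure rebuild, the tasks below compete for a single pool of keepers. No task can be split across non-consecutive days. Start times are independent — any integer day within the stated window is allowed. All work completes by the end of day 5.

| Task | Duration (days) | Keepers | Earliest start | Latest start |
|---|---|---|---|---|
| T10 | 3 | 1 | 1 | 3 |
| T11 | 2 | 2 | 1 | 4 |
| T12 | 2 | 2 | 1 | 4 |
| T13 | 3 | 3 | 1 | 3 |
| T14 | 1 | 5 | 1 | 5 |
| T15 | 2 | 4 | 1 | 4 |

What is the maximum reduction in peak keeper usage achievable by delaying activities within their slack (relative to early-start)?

Early-start peak: d1:17  d2:12  d3:4  d4:0  d5:0 ⇒ 17.
Leveled (T10@1, T11@1, T12@1, T13@1, T14@5, T15@3): d1:8  d2:8  d3:8  d4:4  d5:5 ⇒ 8.
Reduction 17 − 8 = 9.

9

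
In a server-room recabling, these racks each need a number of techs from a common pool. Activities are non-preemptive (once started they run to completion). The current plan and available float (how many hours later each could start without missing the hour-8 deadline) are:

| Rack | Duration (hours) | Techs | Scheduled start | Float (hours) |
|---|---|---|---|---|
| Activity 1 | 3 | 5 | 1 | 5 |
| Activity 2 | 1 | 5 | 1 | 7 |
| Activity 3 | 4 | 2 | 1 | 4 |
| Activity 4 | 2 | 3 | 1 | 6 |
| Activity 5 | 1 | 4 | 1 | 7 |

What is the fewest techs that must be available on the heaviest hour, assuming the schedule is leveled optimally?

Early-start (Activity 1@1, Activity 2@1, Activity 3@1, Activity 4@1, Activity 5@1) gives peak 19: h1:19  h2:10  h3:7  h4:2  h5:0  h6:0  h7:0  h8:0.
Shift Activity 2→4, Activity 3→5, Activity 4→5, Activity 5→7.
Schedule Activity 1@1, Activity 2@4, Activity 3@5, Activity 4@5, Activity 5@7: h1:5  h2:5  h3:5  h4:5  h5:5  h6:5  h7:6  h8:2 — peak 6.

6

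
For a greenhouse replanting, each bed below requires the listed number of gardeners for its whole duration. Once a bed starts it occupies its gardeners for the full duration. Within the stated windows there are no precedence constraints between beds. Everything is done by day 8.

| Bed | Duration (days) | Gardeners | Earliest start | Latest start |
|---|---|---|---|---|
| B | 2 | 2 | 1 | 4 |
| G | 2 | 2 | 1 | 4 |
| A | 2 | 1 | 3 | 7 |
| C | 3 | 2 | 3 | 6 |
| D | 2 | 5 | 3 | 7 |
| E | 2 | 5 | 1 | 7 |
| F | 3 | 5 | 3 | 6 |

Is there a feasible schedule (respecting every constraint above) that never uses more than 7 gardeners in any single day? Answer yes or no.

Schedule B@1, G@3, A@5, C@6, D@7, E@1, F@3: d1:7  d2:7  d3:7  d4:7  d5:6  d6:3  d7:7  d8:7 — peak 7 ≤ 7.

yes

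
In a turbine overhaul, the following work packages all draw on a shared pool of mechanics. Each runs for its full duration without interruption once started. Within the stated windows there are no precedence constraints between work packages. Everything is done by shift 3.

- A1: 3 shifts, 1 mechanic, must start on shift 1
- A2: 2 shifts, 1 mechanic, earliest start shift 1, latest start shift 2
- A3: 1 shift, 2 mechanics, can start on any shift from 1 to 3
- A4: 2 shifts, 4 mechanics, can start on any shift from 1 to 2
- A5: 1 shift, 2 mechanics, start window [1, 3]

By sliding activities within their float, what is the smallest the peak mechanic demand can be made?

6

Early-start (A1@1, A2@1, A3@1, A4@1, A5@1) gives peak 10: s1:10  s2:6  s3:1.
Shift A4→2.
Schedule A1@1, A2@1, A3@1, A4@2, A5@1: s1:6  s2:6  s3:5 — peak 6.
Total mechanic-shifts = 17 over 3 shifts ⇒ peak ≥ ⌈17/3⌉ = 6, so 6 is optimal.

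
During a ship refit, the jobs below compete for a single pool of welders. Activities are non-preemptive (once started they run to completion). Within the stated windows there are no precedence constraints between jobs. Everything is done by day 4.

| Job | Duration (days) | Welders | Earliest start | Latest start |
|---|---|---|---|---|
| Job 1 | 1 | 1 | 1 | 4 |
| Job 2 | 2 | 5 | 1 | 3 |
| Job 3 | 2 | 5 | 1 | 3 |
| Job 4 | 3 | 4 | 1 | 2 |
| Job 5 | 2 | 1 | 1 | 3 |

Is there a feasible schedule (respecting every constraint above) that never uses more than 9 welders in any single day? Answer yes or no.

no

The minimum achievable peak is 10; 9 < 10, so no feasible schedule stays within the cap.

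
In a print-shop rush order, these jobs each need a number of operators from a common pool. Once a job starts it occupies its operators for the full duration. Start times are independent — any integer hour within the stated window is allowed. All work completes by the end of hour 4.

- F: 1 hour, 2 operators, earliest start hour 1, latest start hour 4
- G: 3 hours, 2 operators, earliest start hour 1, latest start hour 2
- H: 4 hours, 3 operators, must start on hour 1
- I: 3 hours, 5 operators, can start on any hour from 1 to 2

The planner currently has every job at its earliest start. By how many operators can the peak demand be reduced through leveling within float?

2

Early-start peak: h1:12  h2:10  h3:10  h4:3 ⇒ 12.
Leveled (F@1, G@1, H@1, I@2): h1:7  h2:10  h3:10  h4:8 ⇒ 10.
Reduction 12 − 10 = 2.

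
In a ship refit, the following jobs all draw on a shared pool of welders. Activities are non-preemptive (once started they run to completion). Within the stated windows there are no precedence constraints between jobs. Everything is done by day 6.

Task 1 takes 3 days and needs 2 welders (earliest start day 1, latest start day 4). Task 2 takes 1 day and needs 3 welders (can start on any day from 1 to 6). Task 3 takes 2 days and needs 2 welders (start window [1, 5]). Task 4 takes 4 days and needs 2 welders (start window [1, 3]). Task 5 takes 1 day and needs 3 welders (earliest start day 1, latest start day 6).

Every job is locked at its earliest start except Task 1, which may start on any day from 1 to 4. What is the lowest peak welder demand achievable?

10

Task 1@1: d1:12  d2:6  d3:4  d4:2  d5:0  d6:0 → peak 12
Task 1@2: d1:10  d2:6  d3:4  d4:4  d5:0  d6:0 → peak 10
Task 1@3: d1:10  d2:4  d3:4  d4:4  d5:2  d6:0 → peak 10
Task 1@4: d1:10  d2:4  d3:2  d4:4  d5:2  d6:2 → peak 10
Best is Task 1@2, peak 10.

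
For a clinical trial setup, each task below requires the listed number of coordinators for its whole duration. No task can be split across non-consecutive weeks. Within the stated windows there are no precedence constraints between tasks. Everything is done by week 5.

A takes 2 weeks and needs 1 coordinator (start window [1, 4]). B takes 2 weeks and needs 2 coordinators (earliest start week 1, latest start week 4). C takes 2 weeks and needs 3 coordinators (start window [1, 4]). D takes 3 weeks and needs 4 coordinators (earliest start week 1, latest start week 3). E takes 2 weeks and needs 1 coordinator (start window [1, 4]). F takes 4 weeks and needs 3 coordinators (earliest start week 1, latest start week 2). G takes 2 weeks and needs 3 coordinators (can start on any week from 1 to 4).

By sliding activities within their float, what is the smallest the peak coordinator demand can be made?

Early-start (A@1, B@1, C@1, D@1, E@1, F@1, G@1) gives peak 17: w1:17  w2:17  w3:7  w4:3  w5:0.
Shift D→3, G→3.
Schedule A@1, B@1, C@1, D@3, E@1, F@1, G@3: w1:10  w2:10  w3:10  w4:10  w5:4 — peak 10.

10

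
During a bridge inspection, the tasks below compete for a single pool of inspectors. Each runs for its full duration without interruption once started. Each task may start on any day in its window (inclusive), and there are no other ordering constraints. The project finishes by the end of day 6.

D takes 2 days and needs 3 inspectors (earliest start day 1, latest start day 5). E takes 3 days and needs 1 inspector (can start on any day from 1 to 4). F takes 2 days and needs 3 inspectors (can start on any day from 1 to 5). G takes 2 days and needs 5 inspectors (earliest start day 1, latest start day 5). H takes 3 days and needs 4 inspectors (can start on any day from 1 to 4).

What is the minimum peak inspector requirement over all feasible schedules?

Early-start (D@1, E@1, F@1, G@1, H@1) gives peak 16: d1:16  d2:16  d3:5  d4:0  d5:0  d6:0.
Shift E→4, F→3, G→5.
Schedule D@1, E@4, F@3, G@5, H@1: d1:7  d2:7  d3:7  d4:4  d5:6  d6:6 — peak 7.
Total inspector-days = 37 over 6 days ⇒ peak ≥ ⌈37/6⌉ = 7, so 7 is optimal.

7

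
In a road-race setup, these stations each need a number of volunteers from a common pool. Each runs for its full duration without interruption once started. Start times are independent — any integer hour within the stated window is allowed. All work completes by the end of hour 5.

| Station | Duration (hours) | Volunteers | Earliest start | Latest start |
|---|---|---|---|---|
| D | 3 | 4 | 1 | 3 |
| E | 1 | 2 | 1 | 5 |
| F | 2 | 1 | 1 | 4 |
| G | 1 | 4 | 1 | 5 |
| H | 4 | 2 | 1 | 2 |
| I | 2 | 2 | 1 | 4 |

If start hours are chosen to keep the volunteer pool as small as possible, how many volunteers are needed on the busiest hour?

7

Early-start (D@1, E@1, F@1, G@1, H@1, I@1) gives peak 15: h1:15  h2:9  h3:6  h4:2  h5:0.
Shift E→4, G→5, I→4.
Schedule D@1, E@4, F@1, G@5, H@1, I@4: h1:7  h2:7  h3:6  h4:6  h5:6 — peak 7.
Total volunteer-hours = 32 over 5 hours ⇒ peak ≥ ⌈32/5⌉ = 7, so 7 is optimal.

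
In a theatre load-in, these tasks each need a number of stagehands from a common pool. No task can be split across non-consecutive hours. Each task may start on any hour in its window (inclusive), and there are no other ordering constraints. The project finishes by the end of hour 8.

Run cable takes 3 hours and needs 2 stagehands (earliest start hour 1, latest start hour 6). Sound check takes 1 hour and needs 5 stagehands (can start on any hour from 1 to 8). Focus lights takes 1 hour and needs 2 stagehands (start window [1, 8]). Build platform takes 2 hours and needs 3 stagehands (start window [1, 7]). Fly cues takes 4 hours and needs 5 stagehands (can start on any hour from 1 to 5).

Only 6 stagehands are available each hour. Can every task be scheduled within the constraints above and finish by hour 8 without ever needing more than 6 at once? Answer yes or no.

Schedule Run cable@1, Sound check@4, Focus lights@1, Build platform@2, Fly cues@5: h1:4  h2:5  h3:5  h4:5  h5:5  h6:5  h7:5  h8:5 — peak 5 ≤ 6.

yes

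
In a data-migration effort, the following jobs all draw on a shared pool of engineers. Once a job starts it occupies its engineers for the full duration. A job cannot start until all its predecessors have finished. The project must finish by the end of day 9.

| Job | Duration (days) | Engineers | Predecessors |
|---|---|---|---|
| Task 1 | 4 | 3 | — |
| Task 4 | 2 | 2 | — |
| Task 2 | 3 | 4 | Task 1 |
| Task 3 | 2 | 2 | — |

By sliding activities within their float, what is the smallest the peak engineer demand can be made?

4

Early-start (Task 1@1, Task 4@1, Task 2@5, Task 3@1) gives peak 7: d1:7  d2:7  d3:3  d4:3  d5:4  d6:4  d7:4  d8:0  d9:0.
Shift Task 4→5, Task 2→7, Task 3→5.
Schedule Task 1@1, Task 4@5, Task 2@7, Task 3@5: d1:3  d2:3  d3:3  d4:3  d5:4  d6:4  d7:4  d8:4  d9:4 — peak 4.
Total engineer-days = 32 over 9 days ⇒ peak ≥ ⌈32/9⌉ = 4, so 4 is optimal.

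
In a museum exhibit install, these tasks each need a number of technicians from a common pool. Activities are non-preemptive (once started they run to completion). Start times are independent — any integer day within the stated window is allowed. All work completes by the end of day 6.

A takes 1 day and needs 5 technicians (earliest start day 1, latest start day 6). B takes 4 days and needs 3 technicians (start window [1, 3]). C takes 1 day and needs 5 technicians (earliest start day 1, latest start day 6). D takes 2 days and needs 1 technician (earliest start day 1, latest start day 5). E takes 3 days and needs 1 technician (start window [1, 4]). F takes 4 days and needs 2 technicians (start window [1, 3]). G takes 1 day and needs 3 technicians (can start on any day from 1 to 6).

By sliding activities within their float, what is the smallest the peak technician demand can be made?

7

Early-start (A@1, B@1, C@1, D@1, E@1, F@1, G@1) gives peak 20: d1:20  d2:7  d3:6  d4:5  d5:0  d6:0.
Shift B→2, C→6, E→3, F→3, G→2.
Schedule A@1, B@2, C@6, D@1, E@3, F@3, G@2: d1:6  d2:7  d3:6  d4:6  d5:6  d6:7 — peak 7.
Total technician-days = 38 over 6 days ⇒ peak ≥ ⌈38/6⌉ = 7, so 7 is optimal.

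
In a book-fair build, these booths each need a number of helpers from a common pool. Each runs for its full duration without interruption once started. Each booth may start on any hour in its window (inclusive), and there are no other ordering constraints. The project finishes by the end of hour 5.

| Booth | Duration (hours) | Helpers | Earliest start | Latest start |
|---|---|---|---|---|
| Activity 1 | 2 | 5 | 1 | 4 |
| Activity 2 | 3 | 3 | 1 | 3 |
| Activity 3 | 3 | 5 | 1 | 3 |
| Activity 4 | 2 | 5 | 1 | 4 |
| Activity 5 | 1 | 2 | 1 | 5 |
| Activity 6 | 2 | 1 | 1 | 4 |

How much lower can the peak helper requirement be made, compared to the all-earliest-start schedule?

Early-start peak: h1:21  h2:19  h3:8  h4:0  h5:0 ⇒ 21.
Leveled (Activity 1@1, Activity 2@1, Activity 3@3, Activity 4@4, Activity 5@1, Activity 6@2): h1:10  h2:9  h3:9  h4:10  h5:10 ⇒ 10.
Reduction 21 − 10 = 11.

11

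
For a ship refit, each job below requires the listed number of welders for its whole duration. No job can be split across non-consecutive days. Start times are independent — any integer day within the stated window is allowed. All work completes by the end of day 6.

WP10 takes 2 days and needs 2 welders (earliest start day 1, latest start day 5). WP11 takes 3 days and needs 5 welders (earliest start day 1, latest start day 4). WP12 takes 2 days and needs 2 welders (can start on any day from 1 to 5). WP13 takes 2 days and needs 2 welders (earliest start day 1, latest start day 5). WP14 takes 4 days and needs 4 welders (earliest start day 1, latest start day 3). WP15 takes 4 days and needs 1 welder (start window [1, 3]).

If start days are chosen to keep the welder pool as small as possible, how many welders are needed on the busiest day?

10

Early-start (WP10@1, WP11@1, WP12@1, WP13@1, WP14@1, WP15@1) gives peak 16: d1:16  d2:16  d3:10  d4:5  d5:0  d6:0.
Shift WP13→4, WP14→3.
Schedule WP10@1, WP11@1, WP12@1, WP13@4, WP14@3, WP15@1: d1:10  d2:10  d3:10  d4:7  d5:6  d6:4 — peak 10.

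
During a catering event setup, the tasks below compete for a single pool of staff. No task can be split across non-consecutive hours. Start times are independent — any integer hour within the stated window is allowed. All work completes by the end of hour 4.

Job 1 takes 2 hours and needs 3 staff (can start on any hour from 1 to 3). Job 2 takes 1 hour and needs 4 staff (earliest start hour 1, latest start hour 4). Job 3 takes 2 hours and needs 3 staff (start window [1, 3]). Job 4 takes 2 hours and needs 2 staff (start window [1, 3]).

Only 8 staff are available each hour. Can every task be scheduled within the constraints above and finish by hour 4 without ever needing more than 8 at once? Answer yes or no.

Schedule Job 1@1, Job 2@3, Job 3@1, Job 4@3: h1:6  h2:6  h3:6  h4:2 — peak 6 ≤ 8.

yes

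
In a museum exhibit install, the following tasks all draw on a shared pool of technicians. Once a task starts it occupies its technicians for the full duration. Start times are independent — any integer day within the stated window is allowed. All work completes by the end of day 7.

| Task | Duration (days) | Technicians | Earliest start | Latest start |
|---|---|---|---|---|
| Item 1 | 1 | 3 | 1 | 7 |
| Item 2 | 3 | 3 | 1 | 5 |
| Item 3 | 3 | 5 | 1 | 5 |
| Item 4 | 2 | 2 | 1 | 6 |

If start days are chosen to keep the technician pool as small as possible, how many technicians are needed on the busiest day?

Early-start (Item 1@1, Item 2@1, Item 3@1, Item 4@1) gives peak 13: d1:13  d2:10  d3:8  d4:0  d5:0  d6:0  d7:0.
Shift Item 2→2, Item 3→5.
Schedule Item 1@1, Item 2@2, Item 3@5, Item 4@1: d1:5  d2:5  d3:3  d4:3  d5:5  d6:5  d7:5 — peak 5.
Total technician-days = 31 over 7 days ⇒ peak ≥ ⌈31/7⌉ = 5, so 5 is optimal.

5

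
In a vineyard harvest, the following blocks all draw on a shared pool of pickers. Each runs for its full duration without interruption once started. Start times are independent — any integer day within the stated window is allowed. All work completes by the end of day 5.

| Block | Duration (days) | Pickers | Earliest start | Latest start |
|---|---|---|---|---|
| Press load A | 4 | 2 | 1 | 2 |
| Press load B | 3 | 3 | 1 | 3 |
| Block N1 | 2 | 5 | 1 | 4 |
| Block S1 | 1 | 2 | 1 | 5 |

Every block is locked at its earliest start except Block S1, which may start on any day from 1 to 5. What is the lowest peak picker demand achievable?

10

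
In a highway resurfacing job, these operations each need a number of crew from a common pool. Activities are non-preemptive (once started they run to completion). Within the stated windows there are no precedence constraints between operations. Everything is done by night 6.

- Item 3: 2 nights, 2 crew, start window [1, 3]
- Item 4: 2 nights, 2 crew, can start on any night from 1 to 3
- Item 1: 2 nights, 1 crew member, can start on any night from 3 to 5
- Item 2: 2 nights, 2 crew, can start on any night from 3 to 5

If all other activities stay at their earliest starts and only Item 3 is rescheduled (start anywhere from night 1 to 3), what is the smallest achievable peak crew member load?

4

Item 3@1: n1:4  n2:4  n3:3  n4:3  n5:0  n6:0 → peak 4
Item 3@2: n1:2  n2:4  n3:5  n4:3  n5:0  n6:0 → peak 5
Item 3@3: n1:2  n2:2  n3:5  n4:5  n5:0  n6:0 → peak 5
Best is Item 3@1, peak 4.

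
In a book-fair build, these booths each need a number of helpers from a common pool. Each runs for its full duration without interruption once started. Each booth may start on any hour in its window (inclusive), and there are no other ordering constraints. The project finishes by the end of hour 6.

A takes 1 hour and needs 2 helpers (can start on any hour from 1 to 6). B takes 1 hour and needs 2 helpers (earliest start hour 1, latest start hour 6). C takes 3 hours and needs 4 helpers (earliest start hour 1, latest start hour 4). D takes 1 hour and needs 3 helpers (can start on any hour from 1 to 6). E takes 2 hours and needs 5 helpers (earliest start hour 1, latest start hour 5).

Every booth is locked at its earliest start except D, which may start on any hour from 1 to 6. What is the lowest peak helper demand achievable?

13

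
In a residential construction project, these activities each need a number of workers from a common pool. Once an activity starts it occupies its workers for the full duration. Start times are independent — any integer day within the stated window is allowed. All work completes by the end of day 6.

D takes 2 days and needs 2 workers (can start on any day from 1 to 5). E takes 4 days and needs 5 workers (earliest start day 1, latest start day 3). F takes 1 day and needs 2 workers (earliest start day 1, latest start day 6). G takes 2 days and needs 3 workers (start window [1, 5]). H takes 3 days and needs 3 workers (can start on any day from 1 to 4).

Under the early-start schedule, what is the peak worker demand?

15

Early-start schedule: D@1, E@1, F@1, G@1, H@1.
Load per day: day 1: 15, day 2: 13, day 3: 8, day 4: 5, day 5: 0, day 6: 0.
Peak is 15.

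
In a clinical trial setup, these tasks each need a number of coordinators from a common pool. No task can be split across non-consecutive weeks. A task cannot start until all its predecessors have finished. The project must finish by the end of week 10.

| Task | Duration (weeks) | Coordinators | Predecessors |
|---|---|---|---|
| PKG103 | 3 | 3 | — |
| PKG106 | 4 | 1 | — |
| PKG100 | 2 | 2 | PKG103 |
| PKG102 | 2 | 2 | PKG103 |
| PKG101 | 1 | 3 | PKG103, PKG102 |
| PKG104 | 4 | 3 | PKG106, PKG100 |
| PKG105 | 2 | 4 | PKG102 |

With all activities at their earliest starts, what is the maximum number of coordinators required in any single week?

10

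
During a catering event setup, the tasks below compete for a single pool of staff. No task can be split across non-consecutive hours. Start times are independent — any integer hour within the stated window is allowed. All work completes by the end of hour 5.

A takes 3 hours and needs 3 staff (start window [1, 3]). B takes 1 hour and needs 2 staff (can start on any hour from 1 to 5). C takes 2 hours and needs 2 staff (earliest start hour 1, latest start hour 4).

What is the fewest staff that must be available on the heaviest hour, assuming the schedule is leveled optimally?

4

Early-start (A@1, B@1, C@1) gives peak 7: h1:7  h2:5  h3:3  h4:0  h5:0.
Shift B→4, C→4.
Schedule A@1, B@4, C@4: h1:3  h2:3  h3:3  h4:4  h5:2 — peak 4.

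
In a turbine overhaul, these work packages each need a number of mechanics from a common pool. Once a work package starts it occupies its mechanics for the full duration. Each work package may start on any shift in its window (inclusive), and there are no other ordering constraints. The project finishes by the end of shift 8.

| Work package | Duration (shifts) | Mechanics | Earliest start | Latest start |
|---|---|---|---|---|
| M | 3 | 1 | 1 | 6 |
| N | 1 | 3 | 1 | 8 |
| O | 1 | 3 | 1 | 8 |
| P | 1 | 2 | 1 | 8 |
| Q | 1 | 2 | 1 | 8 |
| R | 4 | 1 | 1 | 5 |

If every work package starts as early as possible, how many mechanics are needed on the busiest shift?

Early-start schedule: M@1, N@1, O@1, P@1, Q@1, R@1.
Load per shift: shift 1: 12, shift 2: 2, shift 3: 2, shift 4: 1, shift 5: 0, shift 6: 0, shift 7: 0, shift 8: 0.
Peak is 12.

12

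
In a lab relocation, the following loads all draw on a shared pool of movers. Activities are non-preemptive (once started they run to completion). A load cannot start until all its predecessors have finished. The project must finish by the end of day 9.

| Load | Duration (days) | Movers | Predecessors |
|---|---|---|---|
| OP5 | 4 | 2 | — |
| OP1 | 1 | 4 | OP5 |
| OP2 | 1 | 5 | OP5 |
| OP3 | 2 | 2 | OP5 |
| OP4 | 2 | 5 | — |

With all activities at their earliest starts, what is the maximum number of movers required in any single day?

11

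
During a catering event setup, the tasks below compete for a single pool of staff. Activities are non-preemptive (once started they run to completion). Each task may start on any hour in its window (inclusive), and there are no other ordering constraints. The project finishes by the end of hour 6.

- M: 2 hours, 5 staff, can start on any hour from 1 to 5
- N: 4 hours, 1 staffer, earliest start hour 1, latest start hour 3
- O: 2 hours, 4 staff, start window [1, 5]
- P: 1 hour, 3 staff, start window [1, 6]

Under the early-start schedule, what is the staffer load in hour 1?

At early start, hour 1 has: M, N, O, P.
Demand: 5 + 1 + 4 + 3 = 13.

13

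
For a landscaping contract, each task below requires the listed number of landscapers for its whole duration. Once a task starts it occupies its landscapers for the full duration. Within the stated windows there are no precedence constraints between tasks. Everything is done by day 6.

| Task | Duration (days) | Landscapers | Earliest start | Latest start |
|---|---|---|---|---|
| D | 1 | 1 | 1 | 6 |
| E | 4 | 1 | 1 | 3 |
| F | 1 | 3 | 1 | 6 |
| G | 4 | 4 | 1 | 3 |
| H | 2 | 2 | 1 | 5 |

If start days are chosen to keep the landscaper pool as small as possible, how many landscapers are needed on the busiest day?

Early-start (D@1, E@1, F@1, G@1, H@1) gives peak 11: d1:11  d2:7  d3:5  d4:5  d5:0  d6:0.
Shift E→2, F→6, H→5.
Schedule D@1, E@2, F@6, G@1, H@5: d1:5  d2:5  d3:5  d4:5  d5:3  d6:5 — peak 5.
Total landscaper-days = 28 over 6 days ⇒ peak ≥ ⌈28/6⌉ = 5, so 5 is optimal.

5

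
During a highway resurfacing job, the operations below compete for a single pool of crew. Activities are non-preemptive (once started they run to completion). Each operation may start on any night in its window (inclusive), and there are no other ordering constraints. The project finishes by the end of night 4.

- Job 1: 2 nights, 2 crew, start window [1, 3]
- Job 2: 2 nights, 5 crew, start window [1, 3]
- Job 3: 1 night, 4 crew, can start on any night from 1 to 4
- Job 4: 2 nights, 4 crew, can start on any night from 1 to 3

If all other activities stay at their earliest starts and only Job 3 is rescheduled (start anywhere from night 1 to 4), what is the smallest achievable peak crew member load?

Job 3@1: n1:15  n2:11  n3:0  n4:0 → peak 15
Job 3@2: n1:11  n2:15  n3:0  n4:0 → peak 15
Job 3@3: n1:11  n2:11  n3:4  n4:0 → peak 11
Job 3@4: n1:11  n2:11  n3:0  n4:4 → peak 11
Best is Job 3@3, peak 11.

11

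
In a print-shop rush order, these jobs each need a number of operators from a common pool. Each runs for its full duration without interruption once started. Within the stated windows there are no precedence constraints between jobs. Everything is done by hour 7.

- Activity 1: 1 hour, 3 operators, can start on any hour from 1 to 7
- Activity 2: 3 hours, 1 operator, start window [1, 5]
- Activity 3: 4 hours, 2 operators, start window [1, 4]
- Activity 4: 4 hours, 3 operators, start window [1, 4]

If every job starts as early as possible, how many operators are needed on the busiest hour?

Early-start schedule: Activity 1@1, Activity 2@1, Activity 3@1, Activity 4@1.
Load per hour: hour 1: 9, hour 2: 6, hour 3: 6, hour 4: 5, hour 5: 0, hour 6: 0, hour 7: 0.
Peak is 9.

9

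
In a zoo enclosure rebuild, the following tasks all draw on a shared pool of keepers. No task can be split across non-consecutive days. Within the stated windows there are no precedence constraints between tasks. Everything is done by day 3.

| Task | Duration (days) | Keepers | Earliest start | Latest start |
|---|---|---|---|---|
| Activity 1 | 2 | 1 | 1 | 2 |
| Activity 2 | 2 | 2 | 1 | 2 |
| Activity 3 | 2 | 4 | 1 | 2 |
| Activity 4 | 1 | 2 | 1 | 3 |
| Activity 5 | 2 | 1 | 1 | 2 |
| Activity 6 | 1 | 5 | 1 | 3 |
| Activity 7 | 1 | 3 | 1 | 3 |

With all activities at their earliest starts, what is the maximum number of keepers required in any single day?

18

Early-start schedule: Activity 1@1, Activity 2@1, Activity 3@1, Activity 4@1, Activity 5@1, Activity 6@1, Activity 7@1.
Load per day: day 1: 18, day 2: 8, day 3: 0.
Peak is 18.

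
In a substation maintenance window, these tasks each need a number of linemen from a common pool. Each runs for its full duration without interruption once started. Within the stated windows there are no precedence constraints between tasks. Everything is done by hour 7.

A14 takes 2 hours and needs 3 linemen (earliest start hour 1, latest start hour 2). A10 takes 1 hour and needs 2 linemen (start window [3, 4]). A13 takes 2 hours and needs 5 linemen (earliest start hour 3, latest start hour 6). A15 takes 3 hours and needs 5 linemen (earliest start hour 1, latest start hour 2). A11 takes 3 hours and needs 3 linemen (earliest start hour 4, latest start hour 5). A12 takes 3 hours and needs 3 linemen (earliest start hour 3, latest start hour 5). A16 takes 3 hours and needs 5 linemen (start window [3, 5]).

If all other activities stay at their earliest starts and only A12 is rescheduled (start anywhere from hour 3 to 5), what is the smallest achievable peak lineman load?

17

A12@3: h1:8  h2:8  h3:20  h4:16  h5:11  h6:3  h7:0 → peak 20
A12@4: h1:8  h2:8  h3:17  h4:16  h5:11  h6:6  h7:0 → peak 17
A12@5: h1:8  h2:8  h3:17  h4:13  h5:11  h6:6  h7:3 → peak 17
Best is A12@4, peak 17.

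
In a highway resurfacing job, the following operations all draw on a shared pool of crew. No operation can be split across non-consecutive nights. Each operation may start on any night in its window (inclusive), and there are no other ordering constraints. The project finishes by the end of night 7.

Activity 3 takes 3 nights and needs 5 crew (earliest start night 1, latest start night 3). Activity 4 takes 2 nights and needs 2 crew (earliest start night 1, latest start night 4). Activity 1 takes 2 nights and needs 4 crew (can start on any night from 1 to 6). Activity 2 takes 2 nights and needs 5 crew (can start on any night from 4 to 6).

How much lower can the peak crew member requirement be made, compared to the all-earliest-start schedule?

5

Early-start peak: n1:11  n2:11  n3:5  n4:5  n5:5  n6:0  n7:0 ⇒ 11.
Leveled (Activity 3@1, Activity 4@4, Activity 1@4, Activity 2@6): n1:5  n2:5  n3:5  n4:6  n5:6  n6:5  n7:5 ⇒ 6.
Reduction 11 − 6 = 5.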